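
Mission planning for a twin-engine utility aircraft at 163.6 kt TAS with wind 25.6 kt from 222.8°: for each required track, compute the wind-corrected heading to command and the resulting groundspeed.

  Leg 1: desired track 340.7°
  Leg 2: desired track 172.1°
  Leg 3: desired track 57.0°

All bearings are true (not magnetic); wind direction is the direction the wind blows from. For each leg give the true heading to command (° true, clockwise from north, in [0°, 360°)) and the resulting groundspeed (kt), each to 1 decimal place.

Leg 1: heading=332.8°, groundspeed=174.0 kt
Leg 2: heading=179.1°, groundspeed=146.2 kt
Leg 3: heading=59.2°, groundspeed=188.3 kt

Leg 1: desired track 340.7°; wind correction -7.9° → command heading 332.8°, groundspeed 174.0 kt
Leg 2: desired track 172.1°; wind correction +7.0° → command heading 179.1°, groundspeed 146.2 kt
Leg 3: desired track 57.0°; wind correction +2.2° → command heading 59.2°, groundspeed 188.3 kt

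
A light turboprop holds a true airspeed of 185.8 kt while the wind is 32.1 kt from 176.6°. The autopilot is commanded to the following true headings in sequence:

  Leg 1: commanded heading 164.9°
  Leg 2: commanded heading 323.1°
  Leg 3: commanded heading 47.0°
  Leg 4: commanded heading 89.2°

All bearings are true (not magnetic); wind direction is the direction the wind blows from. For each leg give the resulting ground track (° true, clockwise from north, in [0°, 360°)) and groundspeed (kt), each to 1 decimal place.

Leg 1: heading 164.9°; drift -2.4° → track 162.5°, groundspeed 154.5 kt
Leg 2: heading 323.1°; drift +4.8° → track 327.9°, groundspeed 213.3 kt
Leg 3: heading 47.0°; drift -6.8° → track 40.2°, groundspeed 207.7 kt
Leg 4: heading 89.2°; drift -9.9° → track 79.3°, groundspeed 187.1 kt

Leg 1: track=162.5°, groundspeed=154.5 kt
Leg 2: track=327.9°, groundspeed=213.3 kt
Leg 3: track=40.2°, groundspeed=207.7 kt
Leg 4: track=79.3°, groundspeed=187.1 kt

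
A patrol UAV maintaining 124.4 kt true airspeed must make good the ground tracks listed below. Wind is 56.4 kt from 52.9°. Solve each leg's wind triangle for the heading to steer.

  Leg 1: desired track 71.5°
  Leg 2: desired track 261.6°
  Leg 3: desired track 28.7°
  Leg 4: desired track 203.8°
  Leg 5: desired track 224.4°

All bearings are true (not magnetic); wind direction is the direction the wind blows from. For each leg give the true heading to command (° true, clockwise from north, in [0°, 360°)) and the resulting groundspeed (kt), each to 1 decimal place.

Leg 1: desired track 71.5°; wind correction -8.3° → command heading 63.2°, groundspeed 69.6 kt
Leg 2: desired track 261.6°; wind correction +12.6° → command heading 274.2°, groundspeed 170.9 kt
Leg 3: desired track 28.7°; wind correction +10.7° → command heading 39.4°, groundspeed 70.8 kt
Leg 4: desired track 203.8°; wind correction -12.7° → command heading 191.1°, groundspeed 170.6 kt
Leg 5: desired track 224.4°; wind correction -3.8° → command heading 220.6°, groundspeed 179.9 kt

Leg 1: heading=63.2°, groundspeed=69.6 kt
Leg 2: heading=274.2°, groundspeed=170.9 kt
Leg 3: heading=39.4°, groundspeed=70.8 kt
Leg 4: heading=191.1°, groundspeed=170.6 kt
Leg 5: heading=220.6°, groundspeed=179.9 kt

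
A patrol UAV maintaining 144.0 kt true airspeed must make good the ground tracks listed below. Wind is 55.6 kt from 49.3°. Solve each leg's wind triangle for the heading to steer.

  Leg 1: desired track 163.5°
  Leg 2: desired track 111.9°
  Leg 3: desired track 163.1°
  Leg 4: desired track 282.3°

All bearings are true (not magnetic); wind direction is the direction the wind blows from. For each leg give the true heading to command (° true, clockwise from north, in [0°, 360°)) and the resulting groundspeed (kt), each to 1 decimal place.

Leg 1: desired track 163.5°; wind correction -20.6° → command heading 142.9°, groundspeed 157.6 kt
Leg 2: desired track 111.9°; wind correction -20.0° → command heading 91.9°, groundspeed 109.7 kt
Leg 3: desired track 163.1°; wind correction -20.7° → command heading 142.4°, groundspeed 157.2 kt
Leg 4: desired track 282.3°; wind correction +18.0° → command heading 300.3°, groundspeed 170.4 kt

Leg 1: heading=142.9°, groundspeed=157.6 kt
Leg 2: heading=91.9°, groundspeed=109.7 kt
Leg 3: heading=142.4°, groundspeed=157.2 kt
Leg 4: heading=300.3°, groundspeed=170.4 kt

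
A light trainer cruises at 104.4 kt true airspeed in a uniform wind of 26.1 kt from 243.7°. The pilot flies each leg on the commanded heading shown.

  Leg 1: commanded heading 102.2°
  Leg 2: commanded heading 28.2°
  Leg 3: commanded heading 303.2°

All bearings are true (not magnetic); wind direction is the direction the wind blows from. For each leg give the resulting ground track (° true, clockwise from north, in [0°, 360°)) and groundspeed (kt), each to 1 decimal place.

Leg 1: heading 102.2°; drift -7.4° → track 94.8°, groundspeed 125.9 kt
Leg 2: heading 28.2°; drift +6.9° → track 35.1°, groundspeed 126.6 kt
Leg 3: heading 303.2°; drift +13.9° → track 317.1°, groundspeed 93.9 kt

Leg 1: track=94.8°, groundspeed=125.9 kt
Leg 2: track=35.1°, groundspeed=126.6 kt
Leg 3: track=317.1°, groundspeed=93.9 kt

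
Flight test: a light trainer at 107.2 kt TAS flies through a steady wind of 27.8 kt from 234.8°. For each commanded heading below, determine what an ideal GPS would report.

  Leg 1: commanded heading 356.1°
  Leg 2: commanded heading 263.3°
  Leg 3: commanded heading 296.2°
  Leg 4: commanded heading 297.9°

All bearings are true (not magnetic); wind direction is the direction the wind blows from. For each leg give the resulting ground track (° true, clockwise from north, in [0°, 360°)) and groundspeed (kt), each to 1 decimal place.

Leg 1: track=7.1°, groundspeed=123.9 kt
Leg 2: track=272.4°, groundspeed=83.8 kt
Leg 3: track=310.8°, groundspeed=97.0 kt
Leg 4: track=312.6°, groundspeed=97.8 kt

Leg 1: heading 356.1°; drift +11.0° → track 7.1°, groundspeed 123.9 kt
Leg 2: heading 263.3°; drift +9.1° → track 272.4°, groundspeed 83.8 kt
Leg 3: heading 296.2°; drift +14.6° → track 310.8°, groundspeed 97.0 kt
Leg 4: heading 297.9°; drift +14.7° → track 312.6°, groundspeed 97.8 kt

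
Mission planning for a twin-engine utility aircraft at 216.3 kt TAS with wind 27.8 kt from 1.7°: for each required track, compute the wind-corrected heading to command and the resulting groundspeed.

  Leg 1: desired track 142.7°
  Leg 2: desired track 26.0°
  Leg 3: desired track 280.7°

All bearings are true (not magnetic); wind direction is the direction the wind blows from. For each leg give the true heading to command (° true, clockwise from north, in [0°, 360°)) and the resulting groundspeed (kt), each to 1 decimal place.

Leg 1: heading=138.1°, groundspeed=237.2 kt
Leg 2: heading=23.0°, groundspeed=190.7 kt
Leg 3: heading=288.0°, groundspeed=210.2 kt

Leg 1: desired track 142.7°; wind correction -4.6° → command heading 138.1°, groundspeed 237.2 kt
Leg 2: desired track 26.0°; wind correction -3.0° → command heading 23.0°, groundspeed 190.7 kt
Leg 3: desired track 280.7°; wind correction +7.3° → command heading 288.0°, groundspeed 210.2 kt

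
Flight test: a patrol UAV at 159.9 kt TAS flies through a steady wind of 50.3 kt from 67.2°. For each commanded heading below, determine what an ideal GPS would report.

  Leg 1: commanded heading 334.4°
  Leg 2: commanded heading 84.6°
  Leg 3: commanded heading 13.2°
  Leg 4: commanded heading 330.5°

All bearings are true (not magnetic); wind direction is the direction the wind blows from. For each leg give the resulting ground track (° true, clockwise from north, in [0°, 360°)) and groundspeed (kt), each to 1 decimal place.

Leg 1: heading 334.4°; drift -17.2° → track 317.2°, groundspeed 170.0 kt
Leg 2: heading 84.6°; drift +7.7° → track 92.3°, groundspeed 112.9 kt
Leg 3: heading 13.2°; drift -17.3° → track 355.9°, groundspeed 136.5 kt
Leg 4: heading 330.5°; drift -16.8° → track 313.7°, groundspeed 173.1 kt

Leg 1: track=317.2°, groundspeed=170.0 kt
Leg 2: track=92.3°, groundspeed=112.9 kt
Leg 3: track=355.9°, groundspeed=136.5 kt
Leg 4: track=313.7°, groundspeed=173.1 kt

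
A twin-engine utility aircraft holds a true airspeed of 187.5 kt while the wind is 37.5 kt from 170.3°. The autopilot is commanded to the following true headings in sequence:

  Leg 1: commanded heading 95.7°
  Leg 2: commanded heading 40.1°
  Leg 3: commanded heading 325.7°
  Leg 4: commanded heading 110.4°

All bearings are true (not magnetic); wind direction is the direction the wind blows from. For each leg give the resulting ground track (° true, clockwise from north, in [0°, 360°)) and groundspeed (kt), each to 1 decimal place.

Leg 1: heading 95.7°; drift -11.5° → track 84.2°, groundspeed 181.2 kt
Leg 2: heading 40.1°; drift -7.7° → track 32.4°, groundspeed 213.6 kt
Leg 3: heading 325.7°; drift +4.0° → track 329.7°, groundspeed 222.1 kt
Leg 4: heading 110.4°; drift -10.9° → track 99.5°, groundspeed 171.8 kt

Leg 1: track=84.2°, groundspeed=181.2 kt
Leg 2: track=32.4°, groundspeed=213.6 kt
Leg 3: track=329.7°, groundspeed=222.1 kt
Leg 4: track=99.5°, groundspeed=171.8 kt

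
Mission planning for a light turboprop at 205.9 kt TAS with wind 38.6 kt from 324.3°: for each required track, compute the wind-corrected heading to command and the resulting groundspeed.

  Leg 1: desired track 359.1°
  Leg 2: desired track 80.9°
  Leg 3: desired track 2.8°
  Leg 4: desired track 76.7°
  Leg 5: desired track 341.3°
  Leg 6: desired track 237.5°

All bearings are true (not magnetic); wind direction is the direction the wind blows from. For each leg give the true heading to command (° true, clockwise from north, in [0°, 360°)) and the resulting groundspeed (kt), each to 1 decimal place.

Leg 1: desired track 359.1°; wind correction -6.1° → command heading 353.0°, groundspeed 173.0 kt
Leg 2: desired track 80.9°; wind correction -9.6° → command heading 71.3°, groundspeed 220.3 kt
Leg 3: desired track 2.8°; wind correction -6.7° → command heading 356.1°, groundspeed 174.3 kt
Leg 4: desired track 76.7°; wind correction -10.0° → command heading 66.7°, groundspeed 217.5 kt
Leg 5: desired track 341.3°; wind correction -3.1° → command heading 338.2°, groundspeed 168.7 kt
Leg 6: desired track 237.5°; wind correction +10.8° → command heading 248.3°, groundspeed 200.1 kt

Leg 1: heading=353.0°, groundspeed=173.0 kt
Leg 2: heading=71.3°, groundspeed=220.3 kt
Leg 3: heading=356.1°, groundspeed=174.3 kt
Leg 4: heading=66.7°, groundspeed=217.5 kt
Leg 5: heading=338.2°, groundspeed=168.7 kt
Leg 6: heading=248.3°, groundspeed=200.1 kt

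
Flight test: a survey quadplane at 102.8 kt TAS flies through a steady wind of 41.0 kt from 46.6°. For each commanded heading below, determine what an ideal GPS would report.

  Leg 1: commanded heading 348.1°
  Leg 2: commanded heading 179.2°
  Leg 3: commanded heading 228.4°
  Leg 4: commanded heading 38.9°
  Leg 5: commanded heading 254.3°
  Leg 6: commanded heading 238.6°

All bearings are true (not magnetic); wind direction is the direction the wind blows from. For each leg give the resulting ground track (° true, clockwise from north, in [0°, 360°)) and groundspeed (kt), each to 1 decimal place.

Leg 1: track=324.9°, groundspeed=88.6 kt
Leg 2: track=192.2°, groundspeed=134.0 kt
Leg 3: track=227.9°, groundspeed=143.8 kt
Leg 4: track=33.9°, groundspeed=62.4 kt
Leg 5: track=246.5°, groundspeed=140.4 kt
Leg 6: track=235.2°, groundspeed=143.2 kt

Leg 1: heading 348.1°; drift -23.2° → track 324.9°, groundspeed 88.6 kt
Leg 2: heading 179.2°; drift +13.0° → track 192.2°, groundspeed 134.0 kt
Leg 3: heading 228.4°; drift -0.5° → track 227.9°, groundspeed 143.8 kt
Leg 4: heading 38.9°; drift -5.0° → track 33.9°, groundspeed 62.4 kt
Leg 5: heading 254.3°; drift -7.8° → track 246.5°, groundspeed 140.4 kt
Leg 6: heading 238.6°; drift -3.4° → track 235.2°, groundspeed 143.2 kt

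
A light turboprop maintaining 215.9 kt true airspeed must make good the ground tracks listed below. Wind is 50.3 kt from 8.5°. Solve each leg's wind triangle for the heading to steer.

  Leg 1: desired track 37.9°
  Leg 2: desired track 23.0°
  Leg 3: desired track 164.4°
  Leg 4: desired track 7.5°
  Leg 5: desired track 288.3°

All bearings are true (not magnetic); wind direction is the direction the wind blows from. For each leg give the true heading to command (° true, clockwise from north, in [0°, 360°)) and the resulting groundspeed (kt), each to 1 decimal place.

Leg 1: desired track 37.9°; wind correction -6.6° → command heading 31.3°, groundspeed 170.7 kt
Leg 2: desired track 23.0°; wind correction -3.3° → command heading 19.7°, groundspeed 166.8 kt
Leg 3: desired track 164.4°; wind correction -5.5° → command heading 158.9°, groundspeed 260.8 kt
Leg 4: desired track 7.5°; wind correction +0.2° → command heading 7.7°, groundspeed 165.6 kt
Leg 5: desired track 288.3°; wind correction +13.3° → command heading 301.6°, groundspeed 201.6 kt

Leg 1: heading=31.3°, groundspeed=170.7 kt
Leg 2: heading=19.7°, groundspeed=166.8 kt
Leg 3: heading=158.9°, groundspeed=260.8 kt
Leg 4: heading=7.7°, groundspeed=165.6 kt
Leg 5: heading=301.6°, groundspeed=201.6 kt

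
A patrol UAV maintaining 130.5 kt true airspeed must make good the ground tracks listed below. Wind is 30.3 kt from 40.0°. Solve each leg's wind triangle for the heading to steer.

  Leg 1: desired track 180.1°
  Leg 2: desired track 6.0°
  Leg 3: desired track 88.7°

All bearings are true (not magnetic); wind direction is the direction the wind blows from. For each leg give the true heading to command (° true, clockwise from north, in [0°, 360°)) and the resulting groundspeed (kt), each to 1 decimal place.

Leg 1: desired track 180.1°; wind correction -8.6° → command heading 171.5°, groundspeed 152.3 kt
Leg 2: desired track 6.0°; wind correction +7.5° → command heading 13.5°, groundspeed 104.3 kt
Leg 3: desired track 88.7°; wind correction -10.0° → command heading 78.7°, groundspeed 108.5 kt

Leg 1: heading=171.5°, groundspeed=152.3 kt
Leg 2: heading=13.5°, groundspeed=104.3 kt
Leg 3: heading=78.7°, groundspeed=108.5 kt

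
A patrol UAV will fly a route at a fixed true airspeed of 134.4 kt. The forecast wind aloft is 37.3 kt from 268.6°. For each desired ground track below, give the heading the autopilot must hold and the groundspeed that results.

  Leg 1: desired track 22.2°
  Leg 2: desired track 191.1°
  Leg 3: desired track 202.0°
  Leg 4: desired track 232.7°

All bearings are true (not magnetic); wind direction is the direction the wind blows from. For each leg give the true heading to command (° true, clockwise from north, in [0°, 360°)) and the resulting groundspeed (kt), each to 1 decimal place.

Leg 1: heading=7.5°, groundspeed=144.9 kt
Leg 2: heading=206.8°, groundspeed=121.3 kt
Leg 3: heading=216.8°, groundspeed=115.2 kt
Leg 4: heading=242.1°, groundspeed=102.4 kt

Leg 1: desired track 22.2°; wind correction -14.7° → command heading 7.5°, groundspeed 144.9 kt
Leg 2: desired track 191.1°; wind correction +15.7° → command heading 206.8°, groundspeed 121.3 kt
Leg 3: desired track 202.0°; wind correction +14.8° → command heading 216.8°, groundspeed 115.2 kt
Leg 4: desired track 232.7°; wind correction +9.4° → command heading 242.1°, groundspeed 102.4 kt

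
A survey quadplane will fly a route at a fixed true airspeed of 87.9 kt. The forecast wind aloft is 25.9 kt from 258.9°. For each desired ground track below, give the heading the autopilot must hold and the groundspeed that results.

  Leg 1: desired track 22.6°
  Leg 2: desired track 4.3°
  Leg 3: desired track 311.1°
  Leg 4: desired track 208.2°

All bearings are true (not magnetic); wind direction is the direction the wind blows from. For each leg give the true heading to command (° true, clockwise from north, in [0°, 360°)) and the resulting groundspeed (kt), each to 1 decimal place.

Leg 1: heading=8.4°, groundspeed=99.6 kt
Leg 2: heading=347.8°, groundspeed=91.2 kt
Leg 3: heading=297.6°, groundspeed=69.6 kt
Leg 4: heading=221.4°, groundspeed=69.2 kt

Leg 1: desired track 22.6°; wind correction -14.2° → command heading 8.4°, groundspeed 99.6 kt
Leg 2: desired track 4.3°; wind correction -16.5° → command heading 347.8°, groundspeed 91.2 kt
Leg 3: desired track 311.1°; wind correction -13.5° → command heading 297.6°, groundspeed 69.6 kt
Leg 4: desired track 208.2°; wind correction +13.2° → command heading 221.4°, groundspeed 69.2 kt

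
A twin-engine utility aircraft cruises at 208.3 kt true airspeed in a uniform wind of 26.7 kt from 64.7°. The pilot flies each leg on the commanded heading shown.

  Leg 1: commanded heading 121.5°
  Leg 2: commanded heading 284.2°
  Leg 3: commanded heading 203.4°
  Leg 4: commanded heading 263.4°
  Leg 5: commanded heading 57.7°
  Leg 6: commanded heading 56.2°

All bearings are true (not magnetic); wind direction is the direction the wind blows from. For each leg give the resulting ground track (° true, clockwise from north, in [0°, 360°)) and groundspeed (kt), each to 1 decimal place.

Leg 1: heading 121.5°; drift +6.6° → track 128.1°, groundspeed 195.0 kt
Leg 2: heading 284.2°; drift -4.2° → track 280.0°, groundspeed 229.5 kt
Leg 3: heading 203.4°; drift +4.4° → track 207.8°, groundspeed 229.0 kt
Leg 4: heading 263.4°; drift -2.1° → track 261.3°, groundspeed 233.7 kt
Leg 5: heading 57.7°; drift -1.0° → track 56.7°, groundspeed 181.8 kt
Leg 6: heading 56.2°; drift -1.2° → track 55.0°, groundspeed 181.9 kt

Leg 1: track=128.1°, groundspeed=195.0 kt
Leg 2: track=280.0°, groundspeed=229.5 kt
Leg 3: track=207.8°, groundspeed=229.0 kt
Leg 4: track=261.3°, groundspeed=233.7 kt
Leg 5: track=56.7°, groundspeed=181.8 kt
Leg 6: track=55.0°, groundspeed=181.9 kt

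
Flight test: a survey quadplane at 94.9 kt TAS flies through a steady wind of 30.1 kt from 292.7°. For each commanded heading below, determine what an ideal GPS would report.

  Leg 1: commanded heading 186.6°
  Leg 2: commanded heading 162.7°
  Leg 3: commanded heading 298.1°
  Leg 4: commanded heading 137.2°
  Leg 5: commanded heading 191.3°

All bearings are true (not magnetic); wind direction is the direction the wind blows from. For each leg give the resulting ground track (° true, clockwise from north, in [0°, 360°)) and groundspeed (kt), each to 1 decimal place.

Leg 1: track=171.0°, groundspeed=107.2 kt
Leg 2: track=151.3°, groundspeed=116.6 kt
Leg 3: track=300.6°, groundspeed=65.0 kt
Leg 4: track=131.4°, groundspeed=122.9 kt
Leg 5: track=175.0°, groundspeed=105.1 kt

Leg 1: heading 186.6°; drift -15.6° → track 171.0°, groundspeed 107.2 kt
Leg 2: heading 162.7°; drift -11.4° → track 151.3°, groundspeed 116.6 kt
Leg 3: heading 298.1°; drift +2.5° → track 300.6°, groundspeed 65.0 kt
Leg 4: heading 137.2°; drift -5.8° → track 131.4°, groundspeed 122.9 kt
Leg 5: heading 191.3°; drift -16.3° → track 175.0°, groundspeed 105.1 kt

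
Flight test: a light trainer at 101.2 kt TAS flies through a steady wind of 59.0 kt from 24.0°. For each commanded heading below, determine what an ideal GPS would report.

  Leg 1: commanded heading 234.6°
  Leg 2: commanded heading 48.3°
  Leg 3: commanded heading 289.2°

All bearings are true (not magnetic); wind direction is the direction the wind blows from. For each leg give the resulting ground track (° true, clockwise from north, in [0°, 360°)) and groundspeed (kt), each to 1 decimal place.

Leg 1: heading 234.6°; drift -11.2° → track 223.4°, groundspeed 154.9 kt
Leg 2: heading 48.3°; drift +27.1° → track 75.4°, groundspeed 53.3 kt
Leg 3: heading 289.2°; drift -29.0° → track 260.2°, groundspeed 121.3 kt

Leg 1: track=223.4°, groundspeed=154.9 kt
Leg 2: track=75.4°, groundspeed=53.3 kt
Leg 3: track=260.2°, groundspeed=121.3 kt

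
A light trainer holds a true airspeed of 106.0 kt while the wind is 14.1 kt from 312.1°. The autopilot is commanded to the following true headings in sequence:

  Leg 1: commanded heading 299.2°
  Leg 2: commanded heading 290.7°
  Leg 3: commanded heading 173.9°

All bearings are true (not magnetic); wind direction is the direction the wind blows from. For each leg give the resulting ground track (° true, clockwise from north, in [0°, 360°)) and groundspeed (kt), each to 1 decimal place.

Leg 1: track=297.2°, groundspeed=92.3 kt
Leg 2: track=287.5°, groundspeed=93.0 kt
Leg 3: track=169.3°, groundspeed=116.9 kt

Leg 1: heading 299.2°; drift -2.0° → track 297.2°, groundspeed 92.3 kt
Leg 2: heading 290.7°; drift -3.2° → track 287.5°, groundspeed 93.0 kt
Leg 3: heading 173.9°; drift -4.6° → track 169.3°, groundspeed 116.9 kt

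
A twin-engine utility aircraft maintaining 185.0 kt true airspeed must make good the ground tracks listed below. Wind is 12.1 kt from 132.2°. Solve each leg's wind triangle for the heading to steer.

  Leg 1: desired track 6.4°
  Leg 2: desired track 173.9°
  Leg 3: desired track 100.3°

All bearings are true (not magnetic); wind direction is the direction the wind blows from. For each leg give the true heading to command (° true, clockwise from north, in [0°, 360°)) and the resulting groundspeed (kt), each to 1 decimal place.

Leg 1: desired track 6.4°; wind correction +3.0° → command heading 9.4°, groundspeed 191.8 kt
Leg 2: desired track 173.9°; wind correction -2.5° → command heading 171.4°, groundspeed 175.8 kt
Leg 3: desired track 100.3°; wind correction +2.0° → command heading 102.3°, groundspeed 174.6 kt

Leg 1: heading=9.4°, groundspeed=191.8 kt
Leg 2: heading=171.4°, groundspeed=175.8 kt
Leg 3: heading=102.3°, groundspeed=174.6 kt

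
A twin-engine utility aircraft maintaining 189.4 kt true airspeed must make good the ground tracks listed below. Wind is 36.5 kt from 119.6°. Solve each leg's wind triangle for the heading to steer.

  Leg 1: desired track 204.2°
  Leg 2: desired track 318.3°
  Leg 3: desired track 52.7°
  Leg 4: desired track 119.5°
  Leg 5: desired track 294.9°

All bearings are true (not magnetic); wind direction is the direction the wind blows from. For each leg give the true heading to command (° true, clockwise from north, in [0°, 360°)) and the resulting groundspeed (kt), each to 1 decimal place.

Leg 1: desired track 204.2°; wind correction -11.1° → command heading 193.1°, groundspeed 182.4 kt
Leg 2: desired track 318.3°; wind correction +3.5° → command heading 321.8°, groundspeed 223.6 kt
Leg 3: desired track 52.7°; wind correction +10.2° → command heading 62.9°, groundspeed 172.1 kt
Leg 4: desired track 119.5°; wind correction +0.0° → command heading 119.5°, groundspeed 152.9 kt
Leg 5: desired track 294.9°; wind correction -0.9° → command heading 294.0°, groundspeed 225.8 kt

Leg 1: heading=193.1°, groundspeed=182.4 kt
Leg 2: heading=321.8°, groundspeed=223.6 kt
Leg 3: heading=62.9°, groundspeed=172.1 kt
Leg 4: heading=119.5°, groundspeed=152.9 kt
Leg 5: heading=294.0°, groundspeed=225.8 kt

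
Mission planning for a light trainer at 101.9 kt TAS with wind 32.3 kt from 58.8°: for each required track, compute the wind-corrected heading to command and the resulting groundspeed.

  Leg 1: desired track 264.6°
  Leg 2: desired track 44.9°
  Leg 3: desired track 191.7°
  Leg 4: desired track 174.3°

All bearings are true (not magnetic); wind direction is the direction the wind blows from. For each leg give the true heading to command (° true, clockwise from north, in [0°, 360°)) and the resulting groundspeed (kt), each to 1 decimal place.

Leg 1: heading=272.5°, groundspeed=130.0 kt
Leg 2: heading=49.3°, groundspeed=70.3 kt
Leg 3: heading=178.3°, groundspeed=121.1 kt
Leg 4: heading=157.7°, groundspeed=111.5 kt

Leg 1: desired track 264.6°; wind correction +7.9° → command heading 272.5°, groundspeed 130.0 kt
Leg 2: desired track 44.9°; wind correction +4.4° → command heading 49.3°, groundspeed 70.3 kt
Leg 3: desired track 191.7°; wind correction -13.4° → command heading 178.3°, groundspeed 121.1 kt
Leg 4: desired track 174.3°; wind correction -16.6° → command heading 157.7°, groundspeed 111.5 kt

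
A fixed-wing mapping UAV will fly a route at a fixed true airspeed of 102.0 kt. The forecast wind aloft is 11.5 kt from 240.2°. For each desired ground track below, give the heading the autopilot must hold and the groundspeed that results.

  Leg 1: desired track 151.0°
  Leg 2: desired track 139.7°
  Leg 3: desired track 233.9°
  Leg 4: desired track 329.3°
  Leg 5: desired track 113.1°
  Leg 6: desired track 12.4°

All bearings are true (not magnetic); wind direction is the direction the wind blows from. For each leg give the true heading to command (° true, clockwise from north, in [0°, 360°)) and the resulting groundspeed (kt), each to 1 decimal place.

Leg 1: desired track 151.0°; wind correction +6.5° → command heading 157.5°, groundspeed 101.2 kt
Leg 2: desired track 139.7°; wind correction +6.4° → command heading 146.1°, groundspeed 103.5 kt
Leg 3: desired track 233.9°; wind correction +0.7° → command heading 234.6°, groundspeed 90.6 kt
Leg 4: desired track 329.3°; wind correction -6.5° → command heading 322.8°, groundspeed 101.2 kt
Leg 5: desired track 113.1°; wind correction +5.2° → command heading 118.3°, groundspeed 108.5 kt
Leg 6: desired track 12.4°; wind correction -4.8° → command heading 7.6°, groundspeed 109.4 kt

Leg 1: heading=157.5°, groundspeed=101.2 kt
Leg 2: heading=146.1°, groundspeed=103.5 kt
Leg 3: heading=234.6°, groundspeed=90.6 kt
Leg 4: heading=322.8°, groundspeed=101.2 kt
Leg 5: heading=118.3°, groundspeed=108.5 kt
Leg 6: heading=7.6°, groundspeed=109.4 kt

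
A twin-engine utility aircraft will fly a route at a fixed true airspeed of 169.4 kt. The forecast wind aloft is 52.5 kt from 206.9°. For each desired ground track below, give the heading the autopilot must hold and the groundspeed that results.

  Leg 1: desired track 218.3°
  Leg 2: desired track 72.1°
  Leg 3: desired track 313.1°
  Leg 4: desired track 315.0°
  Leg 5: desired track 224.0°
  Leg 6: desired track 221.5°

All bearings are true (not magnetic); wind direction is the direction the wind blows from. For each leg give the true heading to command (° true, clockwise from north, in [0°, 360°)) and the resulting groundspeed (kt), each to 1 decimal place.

Leg 1: desired track 218.3°; wind correction -3.5° → command heading 214.8°, groundspeed 117.6 kt
Leg 2: desired track 72.1°; wind correction +12.7° → command heading 84.8°, groundspeed 202.2 kt
Leg 3: desired track 313.1°; wind correction -17.3° → command heading 295.8°, groundspeed 176.4 kt
Leg 4: desired track 315.0°; wind correction -17.1° → command heading 297.9°, groundspeed 178.2 kt
Leg 5: desired track 224.0°; wind correction -5.2° → command heading 218.8°, groundspeed 118.5 kt
Leg 6: desired track 221.5°; wind correction -4.5° → command heading 217.0°, groundspeed 118.1 kt

Leg 1: heading=214.8°, groundspeed=117.6 kt
Leg 2: heading=84.8°, groundspeed=202.2 kt
Leg 3: heading=295.8°, groundspeed=176.4 kt
Leg 4: heading=297.9°, groundspeed=178.2 kt
Leg 5: heading=218.8°, groundspeed=118.5 kt
Leg 6: heading=217.0°, groundspeed=118.1 kt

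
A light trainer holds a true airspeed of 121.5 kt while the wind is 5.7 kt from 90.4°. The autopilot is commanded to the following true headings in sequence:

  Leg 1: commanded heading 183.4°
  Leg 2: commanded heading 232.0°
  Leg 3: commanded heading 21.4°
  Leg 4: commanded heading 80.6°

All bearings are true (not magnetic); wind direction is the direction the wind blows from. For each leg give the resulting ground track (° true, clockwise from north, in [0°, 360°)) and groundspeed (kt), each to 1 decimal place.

Leg 1: track=186.1°, groundspeed=121.9 kt
Leg 2: track=233.6°, groundspeed=126.0 kt
Leg 3: track=18.8°, groundspeed=119.6 kt
Leg 4: track=80.1°, groundspeed=115.9 kt

Leg 1: heading 183.4°; drift +2.7° → track 186.1°, groundspeed 121.9 kt
Leg 2: heading 232.0°; drift +1.6° → track 233.6°, groundspeed 126.0 kt
Leg 3: heading 21.4°; drift -2.6° → track 18.8°, groundspeed 119.6 kt
Leg 4: heading 80.6°; drift -0.5° → track 80.1°, groundspeed 115.9 kt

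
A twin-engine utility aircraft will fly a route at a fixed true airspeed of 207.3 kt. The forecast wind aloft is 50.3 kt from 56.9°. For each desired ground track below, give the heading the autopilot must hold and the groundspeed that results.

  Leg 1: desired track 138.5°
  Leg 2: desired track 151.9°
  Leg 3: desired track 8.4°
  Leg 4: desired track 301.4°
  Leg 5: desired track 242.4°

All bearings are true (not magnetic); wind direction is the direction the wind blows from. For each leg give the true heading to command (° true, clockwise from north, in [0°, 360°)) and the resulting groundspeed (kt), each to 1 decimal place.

Leg 1: desired track 138.5°; wind correction -13.9° → command heading 124.6°, groundspeed 193.9 kt
Leg 2: desired track 151.9°; wind correction -14.0° → command heading 137.9°, groundspeed 205.5 kt
Leg 3: desired track 8.4°; wind correction +10.5° → command heading 18.9°, groundspeed 170.5 kt
Leg 4: desired track 301.4°; wind correction +12.7° → command heading 314.1°, groundspeed 223.9 kt
Leg 5: desired track 242.4°; wind correction +1.3° → command heading 243.7°, groundspeed 257.3 kt

Leg 1: heading=124.6°, groundspeed=193.9 kt
Leg 2: heading=137.9°, groundspeed=205.5 kt
Leg 3: heading=18.9°, groundspeed=170.5 kt
Leg 4: heading=314.1°, groundspeed=223.9 kt
Leg 5: heading=243.7°, groundspeed=257.3 kt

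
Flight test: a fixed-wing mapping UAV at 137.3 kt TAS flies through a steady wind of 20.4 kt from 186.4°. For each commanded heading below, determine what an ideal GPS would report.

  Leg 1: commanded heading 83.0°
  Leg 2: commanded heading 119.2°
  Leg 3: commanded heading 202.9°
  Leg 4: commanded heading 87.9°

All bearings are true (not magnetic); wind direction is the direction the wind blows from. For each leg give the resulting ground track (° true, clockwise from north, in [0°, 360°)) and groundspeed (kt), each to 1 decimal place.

Leg 1: track=75.0°, groundspeed=143.4 kt
Leg 2: track=110.9°, groundspeed=130.8 kt
Leg 3: track=205.7°, groundspeed=117.9 kt
Leg 4: track=79.7°, groundspeed=141.8 kt

Leg 1: heading 83.0°; drift -8.0° → track 75.0°, groundspeed 143.4 kt
Leg 2: heading 119.2°; drift -8.3° → track 110.9°, groundspeed 130.8 kt
Leg 3: heading 202.9°; drift +2.8° → track 205.7°, groundspeed 117.9 kt
Leg 4: heading 87.9°; drift -8.2° → track 79.7°, groundspeed 141.8 kt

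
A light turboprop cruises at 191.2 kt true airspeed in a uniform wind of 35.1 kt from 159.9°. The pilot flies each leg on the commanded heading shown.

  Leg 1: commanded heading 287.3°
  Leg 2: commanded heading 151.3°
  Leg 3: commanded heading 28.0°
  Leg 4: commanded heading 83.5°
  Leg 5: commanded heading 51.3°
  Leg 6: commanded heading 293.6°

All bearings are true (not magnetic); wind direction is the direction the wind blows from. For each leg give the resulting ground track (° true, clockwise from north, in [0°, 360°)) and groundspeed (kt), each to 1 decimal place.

Leg 1: heading 287.3°; drift +7.5° → track 294.8°, groundspeed 214.3 kt
Leg 2: heading 151.3°; drift -1.9° → track 149.4°, groundspeed 156.6 kt
Leg 3: heading 28.0°; drift -6.9° → track 21.1°, groundspeed 216.2 kt
Leg 4: heading 83.5°; drift -10.6° → track 72.9°, groundspeed 186.1 kt
Leg 5: heading 51.3°; drift -9.3° → track 42.0°, groundspeed 205.1 kt
Leg 6: heading 293.6°; drift +6.7° → track 300.3°, groundspeed 216.9 kt

Leg 1: track=294.8°, groundspeed=214.3 kt
Leg 2: track=149.4°, groundspeed=156.6 kt
Leg 3: track=21.1°, groundspeed=216.2 kt
Leg 4: track=72.9°, groundspeed=186.1 kt
Leg 5: track=42.0°, groundspeed=205.1 kt
Leg 6: track=300.3°, groundspeed=216.9 kt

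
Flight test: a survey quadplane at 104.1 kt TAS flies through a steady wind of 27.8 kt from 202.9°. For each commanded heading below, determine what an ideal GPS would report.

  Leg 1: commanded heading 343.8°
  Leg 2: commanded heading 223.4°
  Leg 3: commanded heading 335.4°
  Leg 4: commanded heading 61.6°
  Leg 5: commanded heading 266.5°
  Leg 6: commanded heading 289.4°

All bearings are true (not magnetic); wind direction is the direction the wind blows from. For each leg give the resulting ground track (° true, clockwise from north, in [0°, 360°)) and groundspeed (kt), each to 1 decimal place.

Leg 1: track=351.7°, groundspeed=126.9 kt
Leg 2: track=230.5°, groundspeed=78.7 kt
Leg 3: track=344.9°, groundspeed=124.6 kt
Leg 4: track=53.7°, groundspeed=127.0 kt
Leg 5: track=281.7°, groundspeed=95.1 kt
Leg 6: track=304.6°, groundspeed=106.1 kt

Leg 1: heading 343.8°; drift +7.9° → track 351.7°, groundspeed 126.9 kt
Leg 2: heading 223.4°; drift +7.1° → track 230.5°, groundspeed 78.7 kt
Leg 3: heading 335.4°; drift +9.5° → track 344.9°, groundspeed 124.6 kt
Leg 4: heading 61.6°; drift -7.9° → track 53.7°, groundspeed 127.0 kt
Leg 5: heading 266.5°; drift +15.2° → track 281.7°, groundspeed 95.1 kt
Leg 6: heading 289.4°; drift +15.2° → track 304.6°, groundspeed 106.1 kt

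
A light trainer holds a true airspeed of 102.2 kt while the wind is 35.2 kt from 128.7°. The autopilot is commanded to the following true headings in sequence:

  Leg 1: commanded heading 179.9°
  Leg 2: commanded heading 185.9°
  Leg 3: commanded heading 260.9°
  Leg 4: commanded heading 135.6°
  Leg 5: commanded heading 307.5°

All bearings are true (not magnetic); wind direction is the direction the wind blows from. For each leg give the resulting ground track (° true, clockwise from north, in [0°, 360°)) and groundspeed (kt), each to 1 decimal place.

Leg 1: track=198.8°, groundspeed=84.7 kt
Leg 2: track=205.5°, groundspeed=88.2 kt
Leg 3: track=272.6°, groundspeed=128.5 kt
Leg 4: track=139.2°, groundspeed=67.4 kt
Leg 5: track=307.8°, groundspeed=137.4 kt

Leg 1: heading 179.9°; drift +18.9° → track 198.8°, groundspeed 84.7 kt
Leg 2: heading 185.9°; drift +19.6° → track 205.5°, groundspeed 88.2 kt
Leg 3: heading 260.9°; drift +11.7° → track 272.6°, groundspeed 128.5 kt
Leg 4: heading 135.6°; drift +3.6° → track 139.2°, groundspeed 67.4 kt
Leg 5: heading 307.5°; drift +0.3° → track 307.8°, groundspeed 137.4 kt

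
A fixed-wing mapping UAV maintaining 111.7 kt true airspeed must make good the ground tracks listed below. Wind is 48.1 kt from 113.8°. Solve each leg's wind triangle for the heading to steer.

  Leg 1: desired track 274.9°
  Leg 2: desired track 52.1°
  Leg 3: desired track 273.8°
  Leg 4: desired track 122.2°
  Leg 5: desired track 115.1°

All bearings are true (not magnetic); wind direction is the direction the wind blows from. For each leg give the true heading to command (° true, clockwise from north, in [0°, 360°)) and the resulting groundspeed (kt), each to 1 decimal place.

Leg 1: desired track 274.9°; wind correction -8.0° → command heading 266.9°, groundspeed 156.1 kt
Leg 2: desired track 52.1°; wind correction +22.3° → command heading 74.4°, groundspeed 80.6 kt
Leg 3: desired track 273.8°; wind correction -8.5° → command heading 265.3°, groundspeed 155.7 kt
Leg 4: desired track 122.2°; wind correction -3.6° → command heading 118.6°, groundspeed 63.9 kt
Leg 5: desired track 115.1°; wind correction -0.6° → command heading 114.5°, groundspeed 63.6 kt

Leg 1: heading=266.9°, groundspeed=156.1 kt
Leg 2: heading=74.4°, groundspeed=80.6 kt
Leg 3: heading=265.3°, groundspeed=155.7 kt
Leg 4: heading=118.6°, groundspeed=63.9 kt
Leg 5: heading=114.5°, groundspeed=63.6 kt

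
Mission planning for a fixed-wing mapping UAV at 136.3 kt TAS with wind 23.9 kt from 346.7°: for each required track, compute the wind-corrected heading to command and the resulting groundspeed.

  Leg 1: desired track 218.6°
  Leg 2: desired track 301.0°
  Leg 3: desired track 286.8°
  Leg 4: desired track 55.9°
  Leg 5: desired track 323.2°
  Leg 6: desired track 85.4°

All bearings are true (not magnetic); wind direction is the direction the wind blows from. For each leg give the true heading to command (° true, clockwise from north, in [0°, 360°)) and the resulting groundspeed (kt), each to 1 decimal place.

Leg 1: desired track 218.6°; wind correction +7.9° → command heading 226.5°, groundspeed 149.7 kt
Leg 2: desired track 301.0°; wind correction +7.2° → command heading 308.2°, groundspeed 118.5 kt
Leg 3: desired track 286.8°; wind correction +8.7° → command heading 295.5°, groundspeed 122.7 kt
Leg 4: desired track 55.9°; wind correction -9.4° → command heading 46.5°, groundspeed 126.0 kt
Leg 5: desired track 323.2°; wind correction +4.0° → command heading 327.2°, groundspeed 114.0 kt
Leg 6: desired track 85.4°; wind correction -10.0° → command heading 75.4°, groundspeed 137.9 kt

Leg 1: heading=226.5°, groundspeed=149.7 kt
Leg 2: heading=308.2°, groundspeed=118.5 kt
Leg 3: heading=295.5°, groundspeed=122.7 kt
Leg 4: heading=46.5°, groundspeed=126.0 kt
Leg 5: heading=327.2°, groundspeed=114.0 kt
Leg 6: heading=75.4°, groundspeed=137.9 kt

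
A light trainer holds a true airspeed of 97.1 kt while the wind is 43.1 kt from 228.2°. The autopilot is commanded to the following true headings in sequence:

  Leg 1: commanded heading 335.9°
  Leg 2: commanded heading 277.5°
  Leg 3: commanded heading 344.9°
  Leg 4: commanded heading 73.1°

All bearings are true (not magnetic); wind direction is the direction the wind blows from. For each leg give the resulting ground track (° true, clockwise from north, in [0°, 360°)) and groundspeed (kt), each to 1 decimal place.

Leg 1: heading 335.9°; drift +20.4° → track 356.3°, groundspeed 117.6 kt
Leg 2: heading 277.5°; drift +25.3° → track 302.8°, groundspeed 76.3 kt
Leg 3: heading 344.9°; drift +18.3° → track 3.2°, groundspeed 122.7 kt
Leg 4: heading 73.1°; drift -7.6° → track 65.5°, groundspeed 137.4 kt

Leg 1: track=356.3°, groundspeed=117.6 kt
Leg 2: track=302.8°, groundspeed=76.3 kt
Leg 3: track=3.2°, groundspeed=122.7 kt
Leg 4: track=65.5°, groundspeed=137.4 kt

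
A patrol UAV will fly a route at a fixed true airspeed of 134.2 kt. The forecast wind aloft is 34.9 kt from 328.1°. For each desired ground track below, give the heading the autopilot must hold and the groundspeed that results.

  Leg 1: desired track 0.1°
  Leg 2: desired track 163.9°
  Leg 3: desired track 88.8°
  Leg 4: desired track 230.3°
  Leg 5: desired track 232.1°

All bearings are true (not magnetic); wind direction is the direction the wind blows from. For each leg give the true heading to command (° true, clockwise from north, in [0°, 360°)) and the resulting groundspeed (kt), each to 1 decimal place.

Leg 1: heading=352.2°, groundspeed=103.3 kt
Leg 2: heading=168.0°, groundspeed=167.4 kt
Leg 3: heading=75.9°, groundspeed=148.6 kt
Leg 4: heading=245.2°, groundspeed=134.4 kt
Leg 5: heading=247.1°, groundspeed=133.3 kt

Leg 1: desired track 0.1°; wind correction -7.9° → command heading 352.2°, groundspeed 103.3 kt
Leg 2: desired track 163.9°; wind correction +4.1° → command heading 168.0°, groundspeed 167.4 kt
Leg 3: desired track 88.8°; wind correction -12.9° → command heading 75.9°, groundspeed 148.6 kt
Leg 4: desired track 230.3°; wind correction +14.9° → command heading 245.2°, groundspeed 134.4 kt
Leg 5: desired track 232.1°; wind correction +15.0° → command heading 247.1°, groundspeed 133.3 kt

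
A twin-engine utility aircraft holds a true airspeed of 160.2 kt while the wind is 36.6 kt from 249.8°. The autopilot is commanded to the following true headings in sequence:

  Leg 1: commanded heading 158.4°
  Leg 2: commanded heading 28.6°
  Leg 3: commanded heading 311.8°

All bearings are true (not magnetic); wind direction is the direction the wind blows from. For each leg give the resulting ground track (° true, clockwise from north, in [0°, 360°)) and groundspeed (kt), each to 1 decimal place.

Leg 1: track=145.6°, groundspeed=165.2 kt
Leg 2: track=35.9°, groundspeed=189.3 kt
Leg 3: track=324.5°, groundspeed=146.6 kt

Leg 1: heading 158.4°; drift -12.8° → track 145.6°, groundspeed 165.2 kt
Leg 2: heading 28.6°; drift +7.3° → track 35.9°, groundspeed 189.3 kt
Leg 3: heading 311.8°; drift +12.7° → track 324.5°, groundspeed 146.6 kt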